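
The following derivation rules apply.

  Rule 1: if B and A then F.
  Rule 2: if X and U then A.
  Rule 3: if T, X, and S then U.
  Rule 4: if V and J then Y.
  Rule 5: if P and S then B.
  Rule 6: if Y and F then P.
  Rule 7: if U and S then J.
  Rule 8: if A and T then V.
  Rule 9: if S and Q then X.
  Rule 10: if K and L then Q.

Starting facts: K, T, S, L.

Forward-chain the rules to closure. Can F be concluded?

No

F would need B and A (Rule 1), but B is never established.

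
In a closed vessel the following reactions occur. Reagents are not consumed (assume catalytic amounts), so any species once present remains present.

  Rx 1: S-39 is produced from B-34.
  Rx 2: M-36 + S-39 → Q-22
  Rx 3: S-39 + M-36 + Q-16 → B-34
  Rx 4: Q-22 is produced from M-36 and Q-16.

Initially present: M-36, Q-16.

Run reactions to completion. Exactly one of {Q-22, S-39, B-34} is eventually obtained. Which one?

M-36 and Q-16 present → Q-22 forms (Rx 4).
B-34 would need S-39, M-36, and Q-16 (Rx 3), but S-39 never forms. S-39 would need B-34 (Rx 1), but B-34 never forms.

Q-22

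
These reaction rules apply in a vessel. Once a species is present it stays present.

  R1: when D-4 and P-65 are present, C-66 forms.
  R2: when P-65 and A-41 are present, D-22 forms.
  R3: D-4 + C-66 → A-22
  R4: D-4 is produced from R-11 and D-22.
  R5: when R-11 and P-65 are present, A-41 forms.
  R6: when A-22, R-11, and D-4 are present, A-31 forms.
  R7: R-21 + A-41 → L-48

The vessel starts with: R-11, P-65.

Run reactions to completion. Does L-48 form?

L-48 would need R-21 and A-41 (R7), but R-21 never forms.

No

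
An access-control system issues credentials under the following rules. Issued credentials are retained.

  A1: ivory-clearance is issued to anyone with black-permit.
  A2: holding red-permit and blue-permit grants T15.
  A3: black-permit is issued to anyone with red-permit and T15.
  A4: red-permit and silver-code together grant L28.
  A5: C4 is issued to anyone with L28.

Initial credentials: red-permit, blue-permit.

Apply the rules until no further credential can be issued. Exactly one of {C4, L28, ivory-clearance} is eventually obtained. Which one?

Holding red-permit and blue-permit grants T15 (A2).
Holding red-permit and T15 grants black-permit (A3).
Holding black-permit grants ivory-clearance (A1).
C4 would need L28 (A5), but L28 is never granted. L28 would need red-permit and silver-code (A4), but silver-code is never granted.

ivory-clearance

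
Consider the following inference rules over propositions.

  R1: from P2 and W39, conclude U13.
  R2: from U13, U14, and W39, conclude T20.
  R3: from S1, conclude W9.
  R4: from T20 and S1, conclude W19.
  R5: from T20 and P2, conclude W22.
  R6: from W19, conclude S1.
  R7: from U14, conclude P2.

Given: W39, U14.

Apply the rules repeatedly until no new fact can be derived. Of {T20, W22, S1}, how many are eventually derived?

From U14, R7 gives P2.
P2 and W39 hold, so U13 follows (R1).
From U13, U14, and W39, R2 gives T20.
T20 and P2 hold, so W22 follows (R5).
T20: reached.
W22: reached.
S1 would need W19 (R6), but W19 is never established.
Reached: T20 and W22 — 2 of the 3.

2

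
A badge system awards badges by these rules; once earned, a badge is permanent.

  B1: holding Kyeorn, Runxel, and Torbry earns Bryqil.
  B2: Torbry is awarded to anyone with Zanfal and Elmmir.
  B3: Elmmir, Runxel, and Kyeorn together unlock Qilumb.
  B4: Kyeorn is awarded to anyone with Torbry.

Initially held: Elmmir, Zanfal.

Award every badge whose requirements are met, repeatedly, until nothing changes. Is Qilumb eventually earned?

Qilumb would need Elmmir, Runxel, and Kyeorn (B3), but Runxel is never earned.

No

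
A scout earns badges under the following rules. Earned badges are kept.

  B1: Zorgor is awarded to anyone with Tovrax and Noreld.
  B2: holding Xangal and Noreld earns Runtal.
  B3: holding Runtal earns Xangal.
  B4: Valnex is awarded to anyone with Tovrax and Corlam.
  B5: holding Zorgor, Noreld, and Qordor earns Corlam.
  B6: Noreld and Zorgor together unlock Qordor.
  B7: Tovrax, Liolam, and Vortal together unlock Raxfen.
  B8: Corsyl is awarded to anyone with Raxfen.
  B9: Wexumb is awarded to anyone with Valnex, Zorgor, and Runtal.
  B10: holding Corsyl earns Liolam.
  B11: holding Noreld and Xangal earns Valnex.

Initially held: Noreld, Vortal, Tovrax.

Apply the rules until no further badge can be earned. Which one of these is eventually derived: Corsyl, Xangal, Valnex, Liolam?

With Tovrax and Noreld, Zorgor is earned (B1).
With Noreld and Zorgor, Qordor is earned (B6).
With Zorgor, Noreld, and Qordor, Corlam is earned (B5).
With Tovrax and Corlam, Valnex is earned (B4).
Corsyl would need Raxfen (B8), but Raxfen is never earned. Liolam would need Corsyl (B10), but Corsyl is never earned. Xangal would need Runtal (B3), but Runtal is never earned.

Valnex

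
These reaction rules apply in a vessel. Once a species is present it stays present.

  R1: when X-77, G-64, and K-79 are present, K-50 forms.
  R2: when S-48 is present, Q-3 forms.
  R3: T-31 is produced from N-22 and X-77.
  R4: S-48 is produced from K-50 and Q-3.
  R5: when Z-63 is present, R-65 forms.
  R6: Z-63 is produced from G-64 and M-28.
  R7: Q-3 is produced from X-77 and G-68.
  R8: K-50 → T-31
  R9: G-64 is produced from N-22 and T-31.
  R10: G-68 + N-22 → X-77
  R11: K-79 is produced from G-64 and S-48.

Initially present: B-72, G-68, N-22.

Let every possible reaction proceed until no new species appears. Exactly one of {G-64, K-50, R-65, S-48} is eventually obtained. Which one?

G-64

G-68 and N-22 present → X-77 forms (R10).
N-22 and X-77 present → T-31 forms (R3).
N-22 and T-31 present → G-64 forms (R9).
S-48 would need K-50 and Q-3 (R4), but K-50 never forms. K-50 would need X-77, G-64, and K-79 (R1), but K-79 never forms. R-65 would need Z-63 (R5), but Z-63 never forms.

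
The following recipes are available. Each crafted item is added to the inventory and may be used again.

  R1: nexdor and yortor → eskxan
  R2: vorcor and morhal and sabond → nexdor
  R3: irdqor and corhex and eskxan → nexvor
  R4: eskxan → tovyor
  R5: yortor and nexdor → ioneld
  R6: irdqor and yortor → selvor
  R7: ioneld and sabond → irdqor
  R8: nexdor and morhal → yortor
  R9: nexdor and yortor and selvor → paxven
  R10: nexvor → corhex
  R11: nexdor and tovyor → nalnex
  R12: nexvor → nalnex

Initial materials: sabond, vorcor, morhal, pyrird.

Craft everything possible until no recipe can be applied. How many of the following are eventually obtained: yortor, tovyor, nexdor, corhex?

3

Using R2, vorcor, morhal, and sabond make nexdor.
nexdor and morhal → yortor (R8).
nexdor and yortor → eskxan (R1).
eskxan → tovyor (R4).
yortor: reached.
tovyor: reached.
nexdor: reached.
corhex would need nexvor (R10), but nexvor is never obtained.
Reached: yortor, tovyor, and nexdor — 3 of the 4.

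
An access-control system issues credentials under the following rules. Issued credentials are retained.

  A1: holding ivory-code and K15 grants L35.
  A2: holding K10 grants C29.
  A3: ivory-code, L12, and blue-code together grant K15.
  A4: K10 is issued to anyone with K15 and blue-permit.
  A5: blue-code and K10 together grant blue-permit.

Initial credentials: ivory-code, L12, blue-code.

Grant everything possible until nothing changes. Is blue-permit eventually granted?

blue-permit would need blue-code and K10 (A5), but K10 is never granted.

No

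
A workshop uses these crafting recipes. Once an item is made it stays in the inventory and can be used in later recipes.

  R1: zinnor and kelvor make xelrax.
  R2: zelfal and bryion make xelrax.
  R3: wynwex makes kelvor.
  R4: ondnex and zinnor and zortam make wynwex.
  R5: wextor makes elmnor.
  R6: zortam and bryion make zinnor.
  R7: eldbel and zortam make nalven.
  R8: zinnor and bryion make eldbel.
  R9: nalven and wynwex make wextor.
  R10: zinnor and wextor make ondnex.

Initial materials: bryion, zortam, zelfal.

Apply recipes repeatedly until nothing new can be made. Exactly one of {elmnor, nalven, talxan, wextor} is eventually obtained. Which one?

zortam and bryion → zinnor (R6).
zinnor and bryion → eldbel (R8).
Using R7, eldbel and zortam make nalven.
elmnor would need wextor (R5), but wextor is never obtained. No rule produces talxan, and it is not given. wextor would need nalven and wynwex (R9), but wynwex is never obtained.

nalven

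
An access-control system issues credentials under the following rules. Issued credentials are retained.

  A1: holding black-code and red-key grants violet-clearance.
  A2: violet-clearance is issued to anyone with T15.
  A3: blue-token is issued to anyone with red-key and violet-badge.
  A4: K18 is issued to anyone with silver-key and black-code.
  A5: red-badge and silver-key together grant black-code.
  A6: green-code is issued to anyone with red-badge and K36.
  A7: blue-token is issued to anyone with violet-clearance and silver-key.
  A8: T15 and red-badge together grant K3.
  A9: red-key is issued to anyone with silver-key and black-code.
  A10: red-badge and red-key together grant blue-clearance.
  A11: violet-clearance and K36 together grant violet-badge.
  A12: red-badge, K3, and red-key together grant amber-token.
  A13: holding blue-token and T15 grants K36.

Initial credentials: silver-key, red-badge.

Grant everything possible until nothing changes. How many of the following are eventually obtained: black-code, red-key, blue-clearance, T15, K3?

Holding red-badge and silver-key grants black-code (A5).
Holding silver-key and black-code grants red-key (A9).
Holding red-badge and red-key grants blue-clearance (A10).
black-code: reached.
red-key: reached.
blue-clearance: reached.
No rule produces T15, and it is not given.
K3 would need T15 and red-badge (A8), but T15 is never granted.
Reached: black-code, red-key, and blue-clearance — 3 of the 5.

3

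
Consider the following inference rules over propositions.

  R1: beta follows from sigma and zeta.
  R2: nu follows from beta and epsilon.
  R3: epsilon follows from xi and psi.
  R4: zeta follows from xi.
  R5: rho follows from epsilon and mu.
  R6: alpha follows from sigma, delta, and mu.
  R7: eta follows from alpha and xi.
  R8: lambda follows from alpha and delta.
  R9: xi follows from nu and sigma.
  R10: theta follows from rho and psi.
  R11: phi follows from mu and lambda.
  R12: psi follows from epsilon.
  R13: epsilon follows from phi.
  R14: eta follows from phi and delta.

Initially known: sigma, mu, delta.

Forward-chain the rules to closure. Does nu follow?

No

nu would need beta and epsilon (R2), but beta is never established.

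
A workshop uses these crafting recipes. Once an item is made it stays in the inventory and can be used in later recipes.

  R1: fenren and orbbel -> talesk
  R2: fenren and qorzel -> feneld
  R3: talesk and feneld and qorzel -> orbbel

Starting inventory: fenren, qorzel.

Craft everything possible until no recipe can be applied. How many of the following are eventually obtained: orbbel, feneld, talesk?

Using R2, fenren and qorzel make feneld.
orbbel would need talesk, feneld, and qorzel (R3), but talesk is never obtained.
feneld: reached.
talesk would need fenren and orbbel (R1), but orbbel is never obtained.
Reached: feneld — 1 of the 3.

1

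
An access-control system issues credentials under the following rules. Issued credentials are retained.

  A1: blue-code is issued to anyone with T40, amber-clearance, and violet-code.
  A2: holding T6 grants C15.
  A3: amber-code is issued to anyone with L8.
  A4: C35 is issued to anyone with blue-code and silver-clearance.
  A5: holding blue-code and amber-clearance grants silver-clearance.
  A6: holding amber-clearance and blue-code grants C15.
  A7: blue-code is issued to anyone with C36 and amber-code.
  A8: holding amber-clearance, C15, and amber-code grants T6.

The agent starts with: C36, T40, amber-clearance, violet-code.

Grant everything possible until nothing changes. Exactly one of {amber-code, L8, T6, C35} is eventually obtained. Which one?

C35

Holding T40, amber-clearance, and violet-code grants blue-code (A1).
Holding blue-code and amber-clearance grants silver-clearance (A5).
Holding blue-code and silver-clearance grants C35 (A4).
amber-code would need L8 (A3), but L8 is never granted. T6 would need amber-clearance, C15, and amber-code (A8), but amber-code is never granted. No rule produces L8, and it is not given.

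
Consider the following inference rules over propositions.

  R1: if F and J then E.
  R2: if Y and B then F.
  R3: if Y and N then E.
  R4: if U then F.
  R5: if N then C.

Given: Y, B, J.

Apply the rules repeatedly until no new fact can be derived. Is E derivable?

Y and B hold, so F follows (R2).
From F and J, R1 gives E.

Yes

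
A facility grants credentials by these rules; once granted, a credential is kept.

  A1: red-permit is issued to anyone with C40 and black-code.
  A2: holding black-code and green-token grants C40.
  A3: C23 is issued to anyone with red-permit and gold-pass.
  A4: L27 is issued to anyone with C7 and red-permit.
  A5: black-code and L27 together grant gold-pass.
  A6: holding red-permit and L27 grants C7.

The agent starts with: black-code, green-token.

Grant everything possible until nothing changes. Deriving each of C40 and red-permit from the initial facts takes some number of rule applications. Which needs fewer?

C40: Holding black-code and green-token grants C40 (A2). [1 rule application]
red-permit: Holding black-code and green-token grants C40 (A2). Holding C40 and black-code grants red-permit (A1). [2 rule applications]
C40 needs fewer.

C40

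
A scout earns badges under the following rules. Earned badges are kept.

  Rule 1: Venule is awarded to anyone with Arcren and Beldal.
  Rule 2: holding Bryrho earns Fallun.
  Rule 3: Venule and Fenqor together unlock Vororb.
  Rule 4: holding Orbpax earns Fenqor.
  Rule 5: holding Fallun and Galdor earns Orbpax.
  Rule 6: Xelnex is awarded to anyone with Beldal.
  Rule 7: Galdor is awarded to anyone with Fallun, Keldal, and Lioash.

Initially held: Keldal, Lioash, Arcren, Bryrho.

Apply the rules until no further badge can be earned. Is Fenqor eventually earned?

With Bryrho, Fallun is earned (Rule 2).
With Fallun, Keldal, and Lioash, Galdor is earned (Rule 7).
With Fallun and Galdor, Orbpax is earned (Rule 5).
With Orbpax, Fenqor is earned (Rule 4).

Yes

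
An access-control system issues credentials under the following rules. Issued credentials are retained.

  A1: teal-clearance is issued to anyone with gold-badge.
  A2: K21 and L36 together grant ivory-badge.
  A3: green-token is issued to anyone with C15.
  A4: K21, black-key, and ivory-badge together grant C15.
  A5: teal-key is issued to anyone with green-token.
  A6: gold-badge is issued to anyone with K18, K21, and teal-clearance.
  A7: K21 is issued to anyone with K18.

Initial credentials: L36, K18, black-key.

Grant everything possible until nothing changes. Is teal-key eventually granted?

Holding K18 grants K21 (A7).
Holding K21 and L36 grants ivory-badge (A2).
Holding K21, black-key, and ivory-badge grants C15 (A4).
Holding C15 grants green-token (A3).
Holding green-token grants teal-key (A5).

Yes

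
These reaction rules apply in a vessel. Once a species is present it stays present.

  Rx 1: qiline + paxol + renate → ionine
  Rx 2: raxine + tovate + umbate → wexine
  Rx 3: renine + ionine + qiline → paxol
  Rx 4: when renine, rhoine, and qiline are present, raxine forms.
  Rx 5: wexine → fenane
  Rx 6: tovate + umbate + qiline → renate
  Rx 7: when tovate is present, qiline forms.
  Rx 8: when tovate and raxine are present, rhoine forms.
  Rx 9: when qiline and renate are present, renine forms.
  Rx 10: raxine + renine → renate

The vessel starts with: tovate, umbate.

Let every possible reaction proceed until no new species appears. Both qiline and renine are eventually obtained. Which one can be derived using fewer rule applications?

qiline

qiline: tovate present → qiline forms (Rx 7). [1 rule application]
renine: tovate present → qiline forms (Rx 7). tovate, umbate, and qiline present → renate forms (Rx 6). qiline and renate present → renine forms (Rx 9). [3 rule applications]
qiline needs fewer.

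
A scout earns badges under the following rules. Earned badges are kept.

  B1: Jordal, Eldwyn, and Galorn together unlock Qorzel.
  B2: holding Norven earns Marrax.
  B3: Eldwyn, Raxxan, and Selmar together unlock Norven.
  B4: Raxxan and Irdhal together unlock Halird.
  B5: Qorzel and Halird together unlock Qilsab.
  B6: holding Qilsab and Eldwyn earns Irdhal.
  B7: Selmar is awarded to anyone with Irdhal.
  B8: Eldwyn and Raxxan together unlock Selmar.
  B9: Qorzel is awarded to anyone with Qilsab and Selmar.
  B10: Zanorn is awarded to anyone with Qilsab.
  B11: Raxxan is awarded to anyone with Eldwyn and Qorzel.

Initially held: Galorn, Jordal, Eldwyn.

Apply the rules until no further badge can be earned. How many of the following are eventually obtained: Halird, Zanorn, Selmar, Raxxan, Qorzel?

3

With Jordal, Eldwyn, and Galorn, Qorzel is earned (B1).
With Eldwyn and Qorzel, Raxxan is earned (B11).
With Eldwyn and Raxxan, Selmar is earned (B8).
Halird would need Raxxan and Irdhal (B4), but Irdhal is never earned.
Zanorn would need Qilsab (B10), but Qilsab is never earned.
Selmar: reached.
Raxxan: reached.
Qorzel: reached.
Reached: Selmar, Raxxan, and Qorzel — 3 of the 5.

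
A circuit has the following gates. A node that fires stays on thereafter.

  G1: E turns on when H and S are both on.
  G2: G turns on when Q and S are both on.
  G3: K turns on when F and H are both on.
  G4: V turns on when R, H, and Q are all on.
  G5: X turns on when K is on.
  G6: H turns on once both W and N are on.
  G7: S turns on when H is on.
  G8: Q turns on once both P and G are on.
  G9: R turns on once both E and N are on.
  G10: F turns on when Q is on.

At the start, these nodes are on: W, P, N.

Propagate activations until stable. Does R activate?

Yes

W and N are on, so H turns on (G6).
G7: H on → S on.
G1: H and S on → E on.
E and N are on, so R turns on (G9).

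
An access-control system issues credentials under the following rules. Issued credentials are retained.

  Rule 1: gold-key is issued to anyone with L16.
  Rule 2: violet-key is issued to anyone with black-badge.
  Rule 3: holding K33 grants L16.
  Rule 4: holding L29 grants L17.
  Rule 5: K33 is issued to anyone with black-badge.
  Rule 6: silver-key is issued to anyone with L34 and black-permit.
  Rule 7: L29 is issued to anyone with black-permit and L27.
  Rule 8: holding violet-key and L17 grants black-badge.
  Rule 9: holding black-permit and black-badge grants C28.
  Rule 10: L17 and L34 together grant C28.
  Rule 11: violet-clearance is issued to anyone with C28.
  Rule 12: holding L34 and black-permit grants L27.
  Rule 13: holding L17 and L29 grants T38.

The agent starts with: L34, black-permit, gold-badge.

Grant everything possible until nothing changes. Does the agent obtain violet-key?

No

violet-key would need black-badge (Rule 2), but black-badge is never granted.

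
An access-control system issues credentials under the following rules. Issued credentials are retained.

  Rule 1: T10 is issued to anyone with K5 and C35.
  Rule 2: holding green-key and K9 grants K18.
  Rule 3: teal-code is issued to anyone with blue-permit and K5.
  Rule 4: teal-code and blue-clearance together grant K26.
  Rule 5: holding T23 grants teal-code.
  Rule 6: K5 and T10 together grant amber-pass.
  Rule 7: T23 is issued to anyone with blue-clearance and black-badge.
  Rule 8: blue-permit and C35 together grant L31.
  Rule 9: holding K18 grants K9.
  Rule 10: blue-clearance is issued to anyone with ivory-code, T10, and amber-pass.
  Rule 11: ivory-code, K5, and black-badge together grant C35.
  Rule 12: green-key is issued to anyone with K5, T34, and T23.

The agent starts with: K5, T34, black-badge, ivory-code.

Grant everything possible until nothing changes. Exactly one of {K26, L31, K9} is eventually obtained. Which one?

Holding ivory-code, K5, and black-badge grants C35 (Rule 11).
Holding K5 and C35 grants T10 (Rule 1).
Holding K5 and T10 grants amber-pass (Rule 6).
Holding ivory-code, T10, and amber-pass grants blue-clearance (Rule 10).
Holding blue-clearance and black-badge grants T23 (Rule 7).
Holding T23 grants teal-code (Rule 5).
Holding teal-code and blue-clearance grants K26 (Rule 4).
K9 would need K18 (Rule 9), but K18 is never granted. L31 would need blue-permit and C35 (Rule 8), but blue-permit is never granted.

K26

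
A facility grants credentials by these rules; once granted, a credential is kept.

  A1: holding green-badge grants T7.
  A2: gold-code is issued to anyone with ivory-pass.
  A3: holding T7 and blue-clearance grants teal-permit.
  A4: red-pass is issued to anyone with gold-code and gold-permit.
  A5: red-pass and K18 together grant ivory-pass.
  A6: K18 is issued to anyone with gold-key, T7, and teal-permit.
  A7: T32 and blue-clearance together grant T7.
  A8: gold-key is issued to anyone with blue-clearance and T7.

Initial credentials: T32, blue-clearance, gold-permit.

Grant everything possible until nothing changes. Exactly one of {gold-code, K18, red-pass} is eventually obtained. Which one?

Holding T32 and blue-clearance grants T7 (A7).
Holding T7 and blue-clearance grants teal-permit (A3).
Holding blue-clearance and T7 grants gold-key (A8).
Holding gold-key, T7, and teal-permit grants K18 (A6).
red-pass would need gold-code and gold-permit (A4), but gold-code is never granted. gold-code would need ivory-pass (A2), but ivory-pass is never granted.

K18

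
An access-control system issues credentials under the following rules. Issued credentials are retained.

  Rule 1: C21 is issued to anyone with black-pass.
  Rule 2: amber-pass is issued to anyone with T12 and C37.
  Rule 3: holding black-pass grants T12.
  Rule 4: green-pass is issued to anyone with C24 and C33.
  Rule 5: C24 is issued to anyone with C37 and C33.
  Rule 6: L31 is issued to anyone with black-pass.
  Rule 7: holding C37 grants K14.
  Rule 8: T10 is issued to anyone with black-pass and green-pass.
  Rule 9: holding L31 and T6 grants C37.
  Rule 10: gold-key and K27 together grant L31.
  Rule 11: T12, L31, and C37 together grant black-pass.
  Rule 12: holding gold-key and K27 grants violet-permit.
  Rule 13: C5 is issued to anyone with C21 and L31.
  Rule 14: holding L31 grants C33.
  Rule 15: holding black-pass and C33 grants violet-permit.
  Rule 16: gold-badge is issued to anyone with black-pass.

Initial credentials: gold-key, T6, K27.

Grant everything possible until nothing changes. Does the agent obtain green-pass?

Yes

Holding gold-key and K27 grants L31 (Rule 10).
Holding L31 and T6 grants C37 (Rule 9).
Holding L31 grants C33 (Rule 14).
Holding C37 and C33 grants C24 (Rule 5).
Holding C24 and C33 grants green-pass (Rule 4).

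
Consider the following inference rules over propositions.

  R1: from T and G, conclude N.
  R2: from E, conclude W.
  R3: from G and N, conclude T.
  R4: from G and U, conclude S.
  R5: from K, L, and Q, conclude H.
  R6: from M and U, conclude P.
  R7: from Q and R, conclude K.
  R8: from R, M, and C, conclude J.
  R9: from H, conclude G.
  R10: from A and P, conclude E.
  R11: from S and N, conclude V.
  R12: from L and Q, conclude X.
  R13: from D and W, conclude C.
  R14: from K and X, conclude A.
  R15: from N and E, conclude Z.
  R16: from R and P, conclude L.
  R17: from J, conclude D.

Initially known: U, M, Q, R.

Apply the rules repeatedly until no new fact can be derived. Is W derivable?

From M and U, R6 gives P.
From Q and R, R7 gives K.
From R and P, R16 gives L.
L and Q hold, so X follows (R12).
K and X hold, so A follows (R14).
A and P hold, so E follows (R10).
From E, R2 gives W.

Yes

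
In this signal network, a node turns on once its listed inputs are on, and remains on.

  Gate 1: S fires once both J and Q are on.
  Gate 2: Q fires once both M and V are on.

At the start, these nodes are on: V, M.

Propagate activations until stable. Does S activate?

S would need J and Q (Gate 1), but J never turns on.

No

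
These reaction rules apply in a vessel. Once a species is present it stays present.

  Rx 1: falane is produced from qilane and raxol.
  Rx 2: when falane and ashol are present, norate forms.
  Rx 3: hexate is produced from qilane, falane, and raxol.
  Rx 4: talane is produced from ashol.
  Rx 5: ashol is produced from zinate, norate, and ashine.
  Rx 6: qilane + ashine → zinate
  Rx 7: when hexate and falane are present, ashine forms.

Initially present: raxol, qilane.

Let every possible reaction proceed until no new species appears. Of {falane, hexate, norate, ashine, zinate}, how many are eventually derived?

qilane and raxol present → falane forms (Rx 1).
qilane, falane, and raxol present → hexate forms (Rx 3).
hexate and falane present → ashine forms (Rx 7).
qilane and ashine present → zinate forms (Rx 6).
falane: reached.
hexate: reached.
norate would need falane and ashol (Rx 2), but ashol never forms.
ashine: reached.
zinate: reached.
Reached: falane, hexate, ashine, and zinate — 4 of the 5.

4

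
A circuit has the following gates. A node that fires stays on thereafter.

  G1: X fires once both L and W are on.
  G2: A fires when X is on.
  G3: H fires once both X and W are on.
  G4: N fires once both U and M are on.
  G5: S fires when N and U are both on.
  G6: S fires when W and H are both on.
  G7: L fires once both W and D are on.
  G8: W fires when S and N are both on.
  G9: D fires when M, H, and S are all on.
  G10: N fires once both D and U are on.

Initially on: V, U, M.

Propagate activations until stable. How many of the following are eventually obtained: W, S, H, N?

U and M are on, so N fires (G4).
G5: N and U on → S on.
S and N are on, so W fires (G8).
W: reached.
S: reached.
H would need X and W (G3), but X never turns on.
N: reached.
Reached: W, S, and N — 3 of the 4.

3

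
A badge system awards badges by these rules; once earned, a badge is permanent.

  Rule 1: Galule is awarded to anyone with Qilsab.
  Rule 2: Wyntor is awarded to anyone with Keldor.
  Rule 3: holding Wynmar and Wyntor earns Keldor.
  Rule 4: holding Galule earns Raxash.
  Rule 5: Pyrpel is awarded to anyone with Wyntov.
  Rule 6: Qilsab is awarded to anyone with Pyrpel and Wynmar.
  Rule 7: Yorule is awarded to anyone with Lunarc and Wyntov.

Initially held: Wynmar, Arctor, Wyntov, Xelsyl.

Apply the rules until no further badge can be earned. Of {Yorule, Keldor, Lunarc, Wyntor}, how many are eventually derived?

0

Yorule would need Lunarc and Wyntov (Rule 7), but Lunarc is never earned.
Keldor would need Wynmar and Wyntor (Rule 3), but Wyntor is never earned.
No rule produces Lunarc, and it is not given.
Wyntor would need Keldor (Rule 2), but Keldor is never earned.
None of the 4 are reached.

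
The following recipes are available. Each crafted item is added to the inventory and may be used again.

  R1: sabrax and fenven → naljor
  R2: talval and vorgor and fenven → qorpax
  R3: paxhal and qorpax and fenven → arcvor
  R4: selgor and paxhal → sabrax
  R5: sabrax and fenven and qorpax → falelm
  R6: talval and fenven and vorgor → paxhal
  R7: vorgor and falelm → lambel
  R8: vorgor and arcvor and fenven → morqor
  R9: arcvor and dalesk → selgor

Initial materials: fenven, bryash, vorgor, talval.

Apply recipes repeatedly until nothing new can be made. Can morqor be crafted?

Yes

Using R6, talval, fenven, and vorgor make paxhal.
talval and vorgor and fenven → qorpax (R2).
paxhal and qorpax and fenven → arcvor (R3).
vorgor and arcvor and fenven → morqor (R8).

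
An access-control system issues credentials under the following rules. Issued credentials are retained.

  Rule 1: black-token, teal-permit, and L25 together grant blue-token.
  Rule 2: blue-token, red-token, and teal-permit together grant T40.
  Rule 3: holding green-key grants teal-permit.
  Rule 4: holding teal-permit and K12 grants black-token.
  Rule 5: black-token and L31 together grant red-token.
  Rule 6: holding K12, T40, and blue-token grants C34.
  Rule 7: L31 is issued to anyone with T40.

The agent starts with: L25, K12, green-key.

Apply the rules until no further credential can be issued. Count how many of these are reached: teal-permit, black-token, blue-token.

3

Holding green-key grants teal-permit (Rule 3).
Holding teal-permit and K12 grants black-token (Rule 4).
Holding black-token, teal-permit, and L25 grants blue-token (Rule 1).
teal-permit: reached.
black-token: reached.
blue-token: reached.
All 3 are reached.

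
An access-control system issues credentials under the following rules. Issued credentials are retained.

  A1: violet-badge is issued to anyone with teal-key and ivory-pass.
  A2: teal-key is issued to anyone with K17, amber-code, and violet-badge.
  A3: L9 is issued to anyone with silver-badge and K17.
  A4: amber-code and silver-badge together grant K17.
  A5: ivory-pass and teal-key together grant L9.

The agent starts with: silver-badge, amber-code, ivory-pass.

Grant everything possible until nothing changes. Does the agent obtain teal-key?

teal-key would need K17, amber-code, and violet-badge (A2), but violet-badge is never granted.

No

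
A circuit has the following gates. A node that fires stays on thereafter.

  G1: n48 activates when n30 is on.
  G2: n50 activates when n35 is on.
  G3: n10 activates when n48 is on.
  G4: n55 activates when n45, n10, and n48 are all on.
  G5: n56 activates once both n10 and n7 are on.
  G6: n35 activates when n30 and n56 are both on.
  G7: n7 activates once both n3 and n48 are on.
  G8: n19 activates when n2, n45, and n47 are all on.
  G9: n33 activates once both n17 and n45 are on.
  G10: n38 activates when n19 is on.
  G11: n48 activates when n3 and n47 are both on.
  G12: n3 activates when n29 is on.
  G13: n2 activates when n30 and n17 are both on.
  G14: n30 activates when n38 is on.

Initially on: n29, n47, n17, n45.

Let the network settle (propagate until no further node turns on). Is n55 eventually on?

Yes

G12: n29 on → n3 on.
G11: n3 and n47 on → n48 on.
G3: n48 on → n10 on.
G4: n45, n10, and n48 on → n55 on.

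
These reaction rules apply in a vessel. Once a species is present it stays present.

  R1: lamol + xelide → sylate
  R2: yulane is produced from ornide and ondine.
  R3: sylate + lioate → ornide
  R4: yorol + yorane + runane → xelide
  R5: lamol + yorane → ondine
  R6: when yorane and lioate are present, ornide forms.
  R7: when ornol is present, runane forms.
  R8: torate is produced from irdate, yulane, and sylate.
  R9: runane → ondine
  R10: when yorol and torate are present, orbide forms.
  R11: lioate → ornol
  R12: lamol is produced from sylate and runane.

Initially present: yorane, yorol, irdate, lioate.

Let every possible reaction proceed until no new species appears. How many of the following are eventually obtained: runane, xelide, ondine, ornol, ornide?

lioate present → ornol forms (R11).
yorane and lioate present → ornide forms (R6).
ornol present → runane forms (R7).
yorol, yorane, and runane present → xelide forms (R4).
runane present → ondine forms (R9).
runane: reached.
xelide: reached.
ondine: reached.
ornol: reached.
ornide: reached.
All 5 are reached.

5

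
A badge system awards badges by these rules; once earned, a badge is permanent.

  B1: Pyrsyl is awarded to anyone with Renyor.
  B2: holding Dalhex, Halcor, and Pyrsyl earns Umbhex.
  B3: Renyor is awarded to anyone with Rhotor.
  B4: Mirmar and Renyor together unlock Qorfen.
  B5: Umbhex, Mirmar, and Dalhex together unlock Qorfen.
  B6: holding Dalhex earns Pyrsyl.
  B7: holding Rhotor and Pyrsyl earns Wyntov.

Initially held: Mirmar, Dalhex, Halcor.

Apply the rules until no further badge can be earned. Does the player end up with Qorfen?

With Dalhex, Pyrsyl is earned (B6).
With Dalhex, Halcor, and Pyrsyl, Umbhex is earned (B2).
With Umbhex, Mirmar, and Dalhex, Qorfen is earned (B5).

Yes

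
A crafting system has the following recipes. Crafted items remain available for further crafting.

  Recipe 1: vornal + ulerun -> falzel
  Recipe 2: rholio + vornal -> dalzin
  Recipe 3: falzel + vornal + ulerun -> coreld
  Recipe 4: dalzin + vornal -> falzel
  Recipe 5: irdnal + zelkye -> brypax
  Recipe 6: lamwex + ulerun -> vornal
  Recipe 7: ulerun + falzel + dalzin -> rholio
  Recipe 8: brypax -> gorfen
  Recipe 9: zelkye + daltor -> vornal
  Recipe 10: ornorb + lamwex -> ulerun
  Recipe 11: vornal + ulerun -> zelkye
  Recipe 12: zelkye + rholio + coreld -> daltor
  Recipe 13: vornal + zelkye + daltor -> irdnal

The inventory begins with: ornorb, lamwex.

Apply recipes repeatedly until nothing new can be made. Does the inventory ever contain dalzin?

No

dalzin would need rholio and vornal (Recipe 2), but rholio is never obtained.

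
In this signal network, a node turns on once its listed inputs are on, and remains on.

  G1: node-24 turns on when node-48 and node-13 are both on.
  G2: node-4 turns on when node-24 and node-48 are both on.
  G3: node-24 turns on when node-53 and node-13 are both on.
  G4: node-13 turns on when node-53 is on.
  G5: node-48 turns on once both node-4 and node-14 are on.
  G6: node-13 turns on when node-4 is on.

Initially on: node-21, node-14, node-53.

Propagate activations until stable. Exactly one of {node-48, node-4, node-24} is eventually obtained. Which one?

G4: node-53 on → node-13 on.
node-53 and node-13 are on, so node-24 turns on (G3).
node-4 would need node-24 and node-48 (G2), but node-48 never turns on. node-48 would need node-4 and node-14 (G5), but node-4 never turns on.

node-24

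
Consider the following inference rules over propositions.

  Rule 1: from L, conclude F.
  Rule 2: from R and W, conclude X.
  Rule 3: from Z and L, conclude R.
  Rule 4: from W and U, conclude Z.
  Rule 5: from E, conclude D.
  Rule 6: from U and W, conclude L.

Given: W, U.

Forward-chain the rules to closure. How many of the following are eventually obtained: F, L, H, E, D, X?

3

W and U hold, so Z follows (Rule 4).
From U and W, Rule 6 gives L.
Z and L hold, so R follows (Rule 3).
From L, Rule 1 gives F.
R and W hold, so X follows (Rule 2).
F: reached.
L: reached.
No rule produces H, and it is not given.
No rule produces E, and it is not given.
D would need E (Rule 5), but E is never established.
X: reached.
Reached: F, L, and X — 3 of the 6.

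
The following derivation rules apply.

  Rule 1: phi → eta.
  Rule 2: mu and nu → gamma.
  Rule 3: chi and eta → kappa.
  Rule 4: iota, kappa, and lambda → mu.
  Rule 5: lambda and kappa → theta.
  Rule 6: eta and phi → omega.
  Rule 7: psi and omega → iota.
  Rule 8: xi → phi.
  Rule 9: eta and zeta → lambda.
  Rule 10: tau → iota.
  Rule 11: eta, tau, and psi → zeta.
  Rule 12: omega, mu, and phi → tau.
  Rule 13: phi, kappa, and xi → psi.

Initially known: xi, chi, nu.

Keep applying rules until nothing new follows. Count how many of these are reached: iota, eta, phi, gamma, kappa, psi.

From xi, Rule 8 gives phi.
From phi, Rule 1 gives eta.
chi and eta hold, so kappa follows (Rule 3).
eta and phi hold, so omega follows (Rule 6).
From phi, kappa, and xi, Rule 13 gives psi.
From psi and omega, Rule 7 gives iota.
iota: reached.
eta: reached.
phi: reached.
gamma would need mu and nu (Rule 2), but mu is never established.
kappa: reached.
psi: reached.
Reached: iota, eta, phi, kappa, and psi — 5 of the 6.

5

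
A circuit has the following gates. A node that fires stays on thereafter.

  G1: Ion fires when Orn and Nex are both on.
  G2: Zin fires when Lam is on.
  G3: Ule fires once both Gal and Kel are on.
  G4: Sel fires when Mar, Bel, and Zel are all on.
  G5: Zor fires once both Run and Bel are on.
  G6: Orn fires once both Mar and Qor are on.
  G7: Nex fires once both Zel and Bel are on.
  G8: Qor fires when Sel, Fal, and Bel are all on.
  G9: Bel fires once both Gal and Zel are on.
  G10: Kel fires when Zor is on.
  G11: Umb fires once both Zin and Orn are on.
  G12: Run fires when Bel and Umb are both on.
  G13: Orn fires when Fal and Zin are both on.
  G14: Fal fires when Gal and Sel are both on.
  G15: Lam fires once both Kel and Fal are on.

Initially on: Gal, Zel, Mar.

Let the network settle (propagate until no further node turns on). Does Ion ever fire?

Gal and Zel are on, so Bel fires (G9).
G4: Mar, Bel, and Zel on → Sel on.
G7: Zel and Bel on → Nex on.
G14: Gal and Sel on → Fal on.
G8: Sel, Fal, and Bel on → Qor on.
Mar and Qor are on, so Orn fires (G6).
G1: Orn and Nex on → Ion on.

Yes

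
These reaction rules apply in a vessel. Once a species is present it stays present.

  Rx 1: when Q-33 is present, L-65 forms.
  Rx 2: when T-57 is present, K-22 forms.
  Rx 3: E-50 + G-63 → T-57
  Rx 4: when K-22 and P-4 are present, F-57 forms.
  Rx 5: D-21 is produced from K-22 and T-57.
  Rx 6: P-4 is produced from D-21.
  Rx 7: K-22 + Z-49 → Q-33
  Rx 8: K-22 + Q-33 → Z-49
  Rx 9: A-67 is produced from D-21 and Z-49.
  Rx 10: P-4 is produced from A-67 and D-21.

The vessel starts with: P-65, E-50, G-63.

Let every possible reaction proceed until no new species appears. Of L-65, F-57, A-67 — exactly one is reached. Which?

F-57

E-50 and G-63 present → T-57 forms (Rx 3).
T-57 present → K-22 forms (Rx 2).
K-22 and T-57 present → D-21 forms (Rx 5).
D-21 present → P-4 forms (Rx 6).
K-22 and P-4 present → F-57 forms (Rx 4).
A-67 would need D-21 and Z-49 (Rx 9), but Z-49 never forms. L-65 would need Q-33 (Rx 1), but Q-33 never forms.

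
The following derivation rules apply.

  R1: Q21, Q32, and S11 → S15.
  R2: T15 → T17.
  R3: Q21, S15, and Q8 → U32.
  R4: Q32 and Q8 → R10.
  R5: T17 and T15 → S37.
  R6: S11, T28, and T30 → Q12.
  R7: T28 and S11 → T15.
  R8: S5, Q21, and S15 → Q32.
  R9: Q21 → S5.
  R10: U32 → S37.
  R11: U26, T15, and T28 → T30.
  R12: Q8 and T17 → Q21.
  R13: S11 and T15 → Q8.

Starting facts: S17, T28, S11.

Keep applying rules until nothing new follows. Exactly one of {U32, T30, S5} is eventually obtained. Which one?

T28 and S11 hold, so T15 follows (R7).
From S11 and T15, R13 gives Q8.
From T15, R2 gives T17.
Q8 and T17 hold, so Q21 follows (R12).
Q21 holds, so S5 follows (R9).
U32 would need Q21, S15, and Q8 (R3), but S15 is never established. T30 would need U26, T15, and T28 (R11), but U26 is never established.

S5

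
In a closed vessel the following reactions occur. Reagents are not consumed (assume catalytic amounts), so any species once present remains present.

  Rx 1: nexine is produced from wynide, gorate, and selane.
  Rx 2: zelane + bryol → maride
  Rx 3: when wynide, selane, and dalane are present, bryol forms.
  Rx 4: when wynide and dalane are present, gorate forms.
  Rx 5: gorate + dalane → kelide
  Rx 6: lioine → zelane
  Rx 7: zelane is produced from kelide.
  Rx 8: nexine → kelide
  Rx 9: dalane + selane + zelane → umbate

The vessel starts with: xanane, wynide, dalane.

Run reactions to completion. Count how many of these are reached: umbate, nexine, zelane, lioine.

1

wynide and dalane present → gorate forms (Rx 4).
gorate and dalane present → kelide forms (Rx 5).
kelide present → zelane forms (Rx 7).
umbate would need dalane, selane, and zelane (Rx 9), but selane never forms.
nexine would need wynide, gorate, and selane (Rx 1), but selane never forms.
zelane: reached.
No rule produces lioine, and it is not given.
Reached: zelane — 1 of the 4.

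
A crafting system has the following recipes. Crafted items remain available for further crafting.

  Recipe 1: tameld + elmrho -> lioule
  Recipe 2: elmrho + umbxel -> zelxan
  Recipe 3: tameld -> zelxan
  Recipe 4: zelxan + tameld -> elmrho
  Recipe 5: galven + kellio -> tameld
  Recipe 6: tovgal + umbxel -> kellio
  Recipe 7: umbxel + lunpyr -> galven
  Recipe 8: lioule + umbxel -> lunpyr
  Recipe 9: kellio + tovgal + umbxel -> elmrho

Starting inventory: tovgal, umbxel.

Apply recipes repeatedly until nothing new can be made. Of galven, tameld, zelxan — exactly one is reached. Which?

zelxan

Using Recipe 6, tovgal and umbxel make kellio.
Using Recipe 9, kellio, tovgal, and umbxel make elmrho.
elmrho + umbxel -> zelxan (Recipe 2).
galven would need umbxel and lunpyr (Recipe 7), but lunpyr is never obtained. tameld would need galven and kellio (Recipe 5), but galven is never obtained.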